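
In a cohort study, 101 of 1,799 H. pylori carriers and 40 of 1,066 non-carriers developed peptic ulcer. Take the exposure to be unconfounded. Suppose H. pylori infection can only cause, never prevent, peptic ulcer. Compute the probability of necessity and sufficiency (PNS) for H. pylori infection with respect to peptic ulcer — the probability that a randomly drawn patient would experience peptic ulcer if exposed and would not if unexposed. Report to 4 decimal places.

p₁ = P(outcome | exposed) = 101/1799 = 0.056142
p₀ = P(outcome | unexposed) = 40/1066 = 0.037523
Under exogeneity and monotonicity, PNS = p₁ − p₀.
PNS = 0.056142 − 0.037523 = 0.018619

PNS ≈ 0.0186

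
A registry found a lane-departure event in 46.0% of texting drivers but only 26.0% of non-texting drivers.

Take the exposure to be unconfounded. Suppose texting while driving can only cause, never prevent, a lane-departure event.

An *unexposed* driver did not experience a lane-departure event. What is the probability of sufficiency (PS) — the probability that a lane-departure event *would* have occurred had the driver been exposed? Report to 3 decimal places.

PS ≈ 0.270

p₁ = 0.46, p₀ = 0.26.
Under exogeneity and monotonicity, PS = (p₁ − p₀) / (1 − p₀).
PS = (0.46 − 0.26) / (1 − 0.26) = 0.2 / 0.74 ≈ 0.2703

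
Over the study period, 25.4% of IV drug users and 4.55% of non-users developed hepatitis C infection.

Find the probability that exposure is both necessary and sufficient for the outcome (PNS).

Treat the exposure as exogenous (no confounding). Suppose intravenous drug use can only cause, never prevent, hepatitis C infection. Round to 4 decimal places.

PNS ≈ 0.2085

p₁ = 0.254, p₀ = 0.0455.
Under exogeneity and monotonicity, PNS = p₁ − p₀.
PNS = 0.254 − 0.0455 = 0.2085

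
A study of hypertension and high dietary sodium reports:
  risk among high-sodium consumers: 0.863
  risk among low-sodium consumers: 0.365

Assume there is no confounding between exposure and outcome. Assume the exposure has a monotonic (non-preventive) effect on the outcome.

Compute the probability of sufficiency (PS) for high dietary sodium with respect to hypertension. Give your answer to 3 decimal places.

PS ≈ 0.784

Let p₁ = 0.863, p₀ = 0.365.
Under exogeneity and monotonicity, PS = (p₁ − p₀) / (1 − p₀).
PS = (0.863 − 0.365) / (1 − 0.365) = 0.498 / 0.635 ≈ 0.7843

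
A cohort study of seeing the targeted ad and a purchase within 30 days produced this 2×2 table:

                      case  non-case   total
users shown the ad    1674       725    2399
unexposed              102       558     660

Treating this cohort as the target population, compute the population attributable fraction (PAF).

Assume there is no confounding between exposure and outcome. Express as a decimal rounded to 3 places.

p₁ = P(outcome | exposed) = 1674/2399 = 0.69779
p₀ = P(outcome | unexposed) = 102/660 = 0.15455
Exposure prevalence π = 2399/3059 = 0.78424; overall risk P(Y=1) = 0.58058.
Under exogeneity, PAF = [P(Y=1) − p₀]/P(Y=1).
PAF = (0.58058 − 0.15455) / 0.58058 ≈ 0.7338

PAF ≈ 0.734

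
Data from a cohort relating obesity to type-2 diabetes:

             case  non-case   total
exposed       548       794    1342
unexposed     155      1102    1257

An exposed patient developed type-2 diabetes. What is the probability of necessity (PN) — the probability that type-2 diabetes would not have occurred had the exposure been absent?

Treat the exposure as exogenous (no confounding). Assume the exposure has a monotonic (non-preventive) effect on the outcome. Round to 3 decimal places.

PN ≈ 0.698

p₁ = P(outcome | exposed) = 548/1342 = 0.40835
p₀ = P(outcome | unexposed) = 155/1257 = 0.12331
Under exogeneity and monotonicity, PN = (p₁ − p₀)/p₁.
PN = (0.40835 − 0.12331) / 0.40835 ≈ 0.6980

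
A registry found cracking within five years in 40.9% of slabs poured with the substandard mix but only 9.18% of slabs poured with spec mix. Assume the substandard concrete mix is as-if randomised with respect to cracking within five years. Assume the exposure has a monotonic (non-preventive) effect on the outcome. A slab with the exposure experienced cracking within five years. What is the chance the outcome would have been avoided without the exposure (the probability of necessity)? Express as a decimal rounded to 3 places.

PN ≈ 0.776

p₁ = 0.409, p₀ = 0.0918.
Under exogeneity and monotonicity, PN = (p₁ − p₀) / p₁.
PN = (0.409 − 0.0918) / 0.409 = 0.3172 / 0.409 ≈ 0.7756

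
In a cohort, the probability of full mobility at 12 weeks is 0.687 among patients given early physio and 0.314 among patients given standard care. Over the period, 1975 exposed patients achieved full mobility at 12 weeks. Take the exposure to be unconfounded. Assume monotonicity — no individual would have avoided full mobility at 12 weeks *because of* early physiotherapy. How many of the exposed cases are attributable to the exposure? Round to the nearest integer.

Let p₁ = 0.687, p₀ = 0.314.
PN = (p₁ − p₀)/p₁ = (0.687 − 0.314) / 0.687 ≈ 0.54294.
Attributable cases ≈ PN × (exposed cases) = 0.54294 × 1975 ≈ 1072.31.

about 1072 cases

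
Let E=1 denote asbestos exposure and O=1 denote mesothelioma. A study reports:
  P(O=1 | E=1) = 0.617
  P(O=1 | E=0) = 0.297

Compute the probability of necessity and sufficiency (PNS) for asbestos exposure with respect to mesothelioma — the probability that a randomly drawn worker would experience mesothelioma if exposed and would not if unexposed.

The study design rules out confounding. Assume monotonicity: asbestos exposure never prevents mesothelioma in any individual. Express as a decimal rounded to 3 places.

PNS ≈ 0.320

Let p₁ = 0.617, p₀ = 0.297.
Under exogeneity and monotonicity, PNS = p₁ − p₀.
PNS = 0.617 − 0.297 = 0.32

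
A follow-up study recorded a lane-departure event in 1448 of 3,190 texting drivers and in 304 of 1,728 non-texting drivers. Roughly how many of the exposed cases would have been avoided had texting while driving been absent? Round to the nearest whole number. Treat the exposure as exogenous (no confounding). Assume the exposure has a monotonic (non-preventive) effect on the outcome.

about 887 cases

p₁ = P(outcome | exposed) = 1448/3190 = 0.45392
p₀ = P(outcome | unexposed) = 304/1728 = 0.17593
PN = (p₁ − p₀)/p₁ = (0.45392 − 0.17593) / 0.45392 ≈ 0.61243.
Attributable cases ≈ PN × (exposed cases) = 0.61243 × 1448 ≈ 886.80.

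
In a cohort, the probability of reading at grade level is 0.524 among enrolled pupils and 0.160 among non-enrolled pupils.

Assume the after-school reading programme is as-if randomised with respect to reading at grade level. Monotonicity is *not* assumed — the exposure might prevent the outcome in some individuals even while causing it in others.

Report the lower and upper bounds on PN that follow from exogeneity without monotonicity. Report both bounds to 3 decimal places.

0.695 ≤ PN ≤ 1.000

Let p₁ = 0.524, p₀ = 0.16.
Under exogeneity alone the bounds on PN are max{0,(p₁−p₀)/p₁} ≤ PN ≤ min{1,(1−p₀)/p₁}.
  lower = (p₁ − p₀)/p₁ = 0.364 / 0.524 ≈ 0.6947
  upper = min{1, (1 − p₀)/p₁} = 0.84 / 0.524 ≈ 1.6031 → capped at 1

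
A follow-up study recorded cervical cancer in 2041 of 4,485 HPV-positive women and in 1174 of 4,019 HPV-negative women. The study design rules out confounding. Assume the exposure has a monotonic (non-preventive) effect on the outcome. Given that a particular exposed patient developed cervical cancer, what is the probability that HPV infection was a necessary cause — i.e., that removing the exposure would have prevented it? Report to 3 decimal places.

PN ≈ 0.358

p₁ = P(outcome | exposed) = 2041/4485 = 0.45507
p₀ = P(outcome | unexposed) = 1174/4019 = 0.29211
Under exogeneity and monotonicity, PN = (p₁ − p₀) / p₁.
PN = (0.45507 − 0.29211) / 0.45507 = 0.16296 / 0.45507 ≈ 0.3581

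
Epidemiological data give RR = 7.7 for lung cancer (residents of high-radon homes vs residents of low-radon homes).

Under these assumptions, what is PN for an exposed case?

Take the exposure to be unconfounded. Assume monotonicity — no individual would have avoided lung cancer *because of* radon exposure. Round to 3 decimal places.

Under exogeneity and monotonicity, PN = (RR − 1) / RR = 1 − 1/RR.
PN = (7.7 − 1) / 7.7 = 6.7 / 7.7 ≈ 0.8701

PN ≈ 0.870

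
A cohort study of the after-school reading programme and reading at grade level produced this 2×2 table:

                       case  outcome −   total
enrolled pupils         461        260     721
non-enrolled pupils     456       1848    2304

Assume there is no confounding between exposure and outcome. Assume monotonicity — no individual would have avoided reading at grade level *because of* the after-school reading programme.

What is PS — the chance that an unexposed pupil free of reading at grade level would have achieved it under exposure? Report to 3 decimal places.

PS ≈ 0.550

p₁ = P(outcome | exposed) = 461/721 = 0.63939
p₀ = P(outcome | unexposed) = 456/2304 = 0.19792
Under exogeneity and monotonicity, PS = (p₁ − p₀) / (1 − p₀).
PS = (0.63939 − 0.19792) / (1 − 0.19792) = 0.44147 / 0.80208 ≈ 0.5504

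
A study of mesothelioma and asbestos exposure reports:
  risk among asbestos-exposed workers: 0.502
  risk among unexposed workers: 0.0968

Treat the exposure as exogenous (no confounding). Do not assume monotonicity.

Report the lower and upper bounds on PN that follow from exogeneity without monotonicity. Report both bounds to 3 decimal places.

Let p₁ = 0.502, p₀ = 0.0968.
Under exogeneity alone the bounds on PN are max{0,(p₁−p₀)/p₁} ≤ PN ≤ min{1,(1−p₀)/p₁}.
  lower = (p₁ − p₀)/p₁ = 0.4052 / 0.502 ≈ 0.8072
  upper = min{1, (1 − p₀)/p₁} = 0.9032 / 0.502 ≈ 1.7992 → capped at 1

0.807 ≤ PN ≤ 1.000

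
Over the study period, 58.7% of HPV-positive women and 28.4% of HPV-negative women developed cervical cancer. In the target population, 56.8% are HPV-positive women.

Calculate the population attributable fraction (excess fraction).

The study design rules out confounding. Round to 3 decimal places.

p₁ = 0.587, p₀ = 0.284.
Overall risk P(Y=1) = π·p₁ + (1−π)·p₀ = 0.568×0.587 + 0.432×0.284 = 0.4561.
Under exogeneity, PAF = [P(Y=1) − p₀] / P(Y=1).
PAF = (0.4561 − 0.284) / 0.4561 ≈ 0.3773

PAF ≈ 0.377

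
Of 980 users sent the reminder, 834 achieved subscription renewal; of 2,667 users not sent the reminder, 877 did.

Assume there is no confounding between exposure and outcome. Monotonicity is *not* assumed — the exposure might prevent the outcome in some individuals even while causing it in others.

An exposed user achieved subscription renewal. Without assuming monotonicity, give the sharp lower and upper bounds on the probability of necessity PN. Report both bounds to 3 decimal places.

0.614 ≤ PN ≤ 0.789

p₁ = P(outcome | exposed) = 834/980 = 0.85102
p₀ = P(outcome | unexposed) = 877/2667 = 0.32883
Under exogeneity alone the bounds on PN are max{0,(p₁−p₀)/p₁} ≤ PN ≤ min{1,(1−p₀)/p₁}.
  lower = (p₁ − p₀)/p₁ = 0.52219 / 0.85102 ≈ 0.6136
  upper = min{1, (1 − p₀)/p₁} = 0.67117 / 0.85102 ≈ 0.7887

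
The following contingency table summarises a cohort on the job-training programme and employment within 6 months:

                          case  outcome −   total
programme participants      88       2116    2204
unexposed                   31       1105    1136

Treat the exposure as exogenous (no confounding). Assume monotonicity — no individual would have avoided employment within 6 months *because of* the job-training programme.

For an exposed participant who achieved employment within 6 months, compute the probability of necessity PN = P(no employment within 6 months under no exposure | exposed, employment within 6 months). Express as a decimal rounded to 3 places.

PN ≈ 0.317

p₁ = P(outcome | exposed) = 88/2204 = 0.039927
p₀ = P(outcome | unexposed) = 31/1136 = 0.027289
Under exogeneity and monotonicity, PN = (p₁ − p₀)/p₁.
PN = (0.039927 − 0.027289) / 0.039927 ≈ 0.3165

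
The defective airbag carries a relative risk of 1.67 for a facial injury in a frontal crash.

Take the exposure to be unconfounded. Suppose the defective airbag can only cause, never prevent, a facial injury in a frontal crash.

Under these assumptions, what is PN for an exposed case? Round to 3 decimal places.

Under exogeneity and monotonicity, PN = (RR − 1) / RR = 1 − 1/RR.
PN = (1.67 − 1) / 1.67 = 0.67 / 1.67 ≈ 0.4012

PN ≈ 0.401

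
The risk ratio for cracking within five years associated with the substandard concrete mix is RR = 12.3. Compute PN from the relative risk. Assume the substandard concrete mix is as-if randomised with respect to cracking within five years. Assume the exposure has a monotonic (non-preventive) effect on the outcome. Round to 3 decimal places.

PN ≈ 0.919

Under exogeneity and monotonicity, PN = (RR − 1) / RR = 1 − 1/RR.
PN = (12.3 − 1) / 12.3 = 11.3 / 12.3 ≈ 0.9187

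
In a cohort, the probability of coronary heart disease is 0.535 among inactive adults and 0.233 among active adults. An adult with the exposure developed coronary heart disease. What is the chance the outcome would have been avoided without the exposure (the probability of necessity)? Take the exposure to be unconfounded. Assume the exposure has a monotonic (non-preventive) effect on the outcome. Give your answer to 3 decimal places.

PN ≈ 0.564

Let p₁ = 0.535, p₀ = 0.233.
Under exogeneity and monotonicity, PN = (p₁ − p₀) / p₁.
PN = (0.535 − 0.233) / 0.535 = 0.302 / 0.535 ≈ 0.5645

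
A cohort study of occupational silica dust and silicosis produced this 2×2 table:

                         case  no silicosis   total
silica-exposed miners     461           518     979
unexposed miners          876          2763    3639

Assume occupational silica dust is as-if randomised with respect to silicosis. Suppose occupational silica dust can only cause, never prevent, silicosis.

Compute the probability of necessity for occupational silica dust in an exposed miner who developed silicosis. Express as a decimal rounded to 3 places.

p₁ = P(outcome | exposed) = 461/979 = 0.47089
p₀ = P(outcome | unexposed) = 876/3639 = 0.24073
Under exogeneity and monotonicity, PN = (p₁ − p₀) / p₁.
PN = (0.47089 − 0.24073) / 0.47089 = 0.23016 / 0.47089 ≈ 0.4888

PN ≈ 0.489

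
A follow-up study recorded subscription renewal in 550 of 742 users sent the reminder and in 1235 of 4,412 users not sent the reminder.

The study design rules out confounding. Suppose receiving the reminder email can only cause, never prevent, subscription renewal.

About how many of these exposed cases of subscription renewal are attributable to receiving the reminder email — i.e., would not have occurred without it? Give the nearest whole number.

p₁ = P(outcome | exposed) = 550/742 = 0.74124
p₀ = P(outcome | unexposed) = 1235/4412 = 0.27992
PN = (p₁ − p₀)/p₁ = (0.74124 − 0.27992) / 0.74124 ≈ 0.62236.
Attributable cases ≈ PN × (exposed cases) = 0.62236 × 550 ≈ 342.30.

about 342 cases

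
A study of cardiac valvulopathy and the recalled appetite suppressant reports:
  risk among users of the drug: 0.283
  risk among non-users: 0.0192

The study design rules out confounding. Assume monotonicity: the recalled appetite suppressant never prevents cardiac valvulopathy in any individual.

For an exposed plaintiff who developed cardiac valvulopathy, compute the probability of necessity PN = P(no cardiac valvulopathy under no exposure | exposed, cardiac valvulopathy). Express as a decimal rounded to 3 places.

PN ≈ 0.932

Let p₁ = 0.283, p₀ = 0.0192.
Under exogeneity and monotonicity, PN = (p₁ − p₀) / p₁.
PN = (0.283 − 0.0192) / 0.283 = 0.2638 / 0.283 ≈ 0.9322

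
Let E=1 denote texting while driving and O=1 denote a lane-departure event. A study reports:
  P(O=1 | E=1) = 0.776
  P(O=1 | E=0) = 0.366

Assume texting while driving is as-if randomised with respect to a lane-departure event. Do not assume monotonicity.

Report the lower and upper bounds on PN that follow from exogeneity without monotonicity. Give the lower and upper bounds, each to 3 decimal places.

0.528 ≤ PN ≤ 0.817

Let p₁ = 0.776, p₀ = 0.366.
Under exogeneity alone the bounds on PN are max{0,(p₁−p₀)/p₁} ≤ PN ≤ min{1,(1−p₀)/p₁}.
  lower = (p₁ − p₀)/p₁ = 0.41 / 0.776 ≈ 0.5284
  upper = min{1, (1 − p₀)/p₁} = 0.634 / 0.776 ≈ 0.8170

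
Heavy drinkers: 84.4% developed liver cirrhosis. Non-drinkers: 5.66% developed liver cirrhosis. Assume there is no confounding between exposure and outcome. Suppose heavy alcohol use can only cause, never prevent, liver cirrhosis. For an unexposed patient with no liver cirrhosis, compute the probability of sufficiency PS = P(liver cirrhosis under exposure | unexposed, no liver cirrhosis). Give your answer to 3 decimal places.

PS ≈ 0.835

p₁ = 0.844, p₀ = 0.0566.
Under exogeneity and monotonicity, PS = (p₁ − p₀) / (1 − p₀).
PS = (0.844 − 0.0566) / (1 − 0.0566) = 0.7874 / 0.9434 ≈ 0.8346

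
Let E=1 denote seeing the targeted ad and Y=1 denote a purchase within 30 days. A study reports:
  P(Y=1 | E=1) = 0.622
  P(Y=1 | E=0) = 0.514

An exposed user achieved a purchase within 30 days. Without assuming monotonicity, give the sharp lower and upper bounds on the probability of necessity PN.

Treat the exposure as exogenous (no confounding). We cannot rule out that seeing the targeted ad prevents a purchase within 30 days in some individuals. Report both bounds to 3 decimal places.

Let p₁ = 0.622, p₀ = 0.514.
Under exogeneity alone the bounds on PN are max{0,(p₁−p₀)/p₁} ≤ PN ≤ min{1,(1−p₀)/p₁}.
  lower = (p₁ − p₀)/p₁ = 0.108 / 0.622 ≈ 0.1736
  upper = min{1, (1 − p₀)/p₁} = 0.486 / 0.622 ≈ 0.7814

0.174 ≤ PN ≤ 0.781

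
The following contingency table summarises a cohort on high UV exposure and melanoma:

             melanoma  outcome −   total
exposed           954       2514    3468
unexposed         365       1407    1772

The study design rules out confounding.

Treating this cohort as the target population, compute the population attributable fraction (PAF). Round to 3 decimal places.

PAF ≈ 0.182

p₁ = P(outcome | exposed) = 954/3468 = 0.27509
p₀ = P(outcome | unexposed) = 365/1772 = 0.20598
Exposure prevalence π = 3468/5240 = 0.66183; overall risk P(Y=1) = 0.25172.
Under exogeneity, PAF = [P(Y=1) − p₀]/P(Y=1).
PAF = (0.25172 − 0.20598) / 0.25172 ≈ 0.1817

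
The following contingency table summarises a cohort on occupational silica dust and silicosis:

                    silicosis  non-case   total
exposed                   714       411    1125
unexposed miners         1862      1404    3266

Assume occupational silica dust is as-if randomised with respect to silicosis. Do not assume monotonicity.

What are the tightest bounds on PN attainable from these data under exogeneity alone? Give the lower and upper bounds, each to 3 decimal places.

p₁ = P(outcome | exposed) = 714/1125 = 0.63467
p₀ = P(outcome | unexposed) = 1862/3266 = 0.57012
Under exogeneity alone the bounds on PN are max{0,(p₁−p₀)/p₁} ≤ PN ≤ min{1,(1−p₀)/p₁}.
  lower = (p₁ − p₀)/p₁ = 0.06455 / 0.63467 ≈ 0.1017
  upper = min{1, (1 − p₀)/p₁} = 0.42988 / 0.63467 ≈ 0.6773

0.102 ≤ PN ≤ 0.677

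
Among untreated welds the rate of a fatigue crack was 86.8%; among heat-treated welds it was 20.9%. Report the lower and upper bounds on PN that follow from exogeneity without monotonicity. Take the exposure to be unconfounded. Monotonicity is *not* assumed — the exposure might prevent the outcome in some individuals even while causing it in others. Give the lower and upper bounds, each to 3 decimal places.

0.759 ≤ PN ≤ 0.911

p₁ = 0.868, p₀ = 0.209.
Under exogeneity alone the bounds on PN are max{0,(p₁−p₀)/p₁} ≤ PN ≤ min{1,(1−p₀)/p₁}.
  lower = (p₁ − p₀)/p₁ = 0.659 / 0.868 ≈ 0.7592
  upper = min{1, (1 − p₀)/p₁} = 0.791 / 0.868 ≈ 0.9113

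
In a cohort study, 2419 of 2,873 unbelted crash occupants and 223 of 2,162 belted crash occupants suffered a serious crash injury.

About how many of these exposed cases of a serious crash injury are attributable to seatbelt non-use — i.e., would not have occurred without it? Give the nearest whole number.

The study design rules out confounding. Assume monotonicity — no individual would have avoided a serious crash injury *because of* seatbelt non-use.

p₁ = P(outcome | exposed) = 2419/2873 = 0.84198
p₀ = P(outcome | unexposed) = 223/2162 = 0.10315
PN = (p₁ − p₀)/p₁ = (0.84198 − 0.10315) / 0.84198 ≈ 0.87750.
Attributable cases ≈ PN × (exposed cases) = 0.87750 × 2419 ≈ 2122.66.

about 2123 cases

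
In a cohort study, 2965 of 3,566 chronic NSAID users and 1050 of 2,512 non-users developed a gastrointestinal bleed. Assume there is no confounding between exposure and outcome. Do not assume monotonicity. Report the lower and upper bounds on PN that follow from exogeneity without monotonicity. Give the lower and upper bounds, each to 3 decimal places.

0.497 ≤ PN ≤ 0.700

p₁ = P(outcome | exposed) = 2965/3566 = 0.83146
p₀ = P(outcome | unexposed) = 1050/2512 = 0.41799
Under exogeneity alone the bounds on PN are max{0,(p₁−p₀)/p₁} ≤ PN ≤ min{1,(1−p₀)/p₁}.
  lower = (p₁ − p₀)/p₁ = 0.41347 / 0.83146 ≈ 0.4973
  upper = min{1, (1 − p₀)/p₁} = 0.58201 / 0.83146 ≈ 0.7000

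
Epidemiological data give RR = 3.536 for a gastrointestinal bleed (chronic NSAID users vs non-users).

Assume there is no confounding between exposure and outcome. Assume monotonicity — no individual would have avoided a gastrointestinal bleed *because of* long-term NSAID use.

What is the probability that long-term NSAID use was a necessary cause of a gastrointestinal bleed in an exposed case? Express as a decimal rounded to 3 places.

Under exogeneity and monotonicity, PN = (RR − 1) / RR = 1 − 1/RR.
PN = (3.536 − 1) / 3.536 = 2.536 / 3.536 ≈ 0.7172

PN ≈ 0.717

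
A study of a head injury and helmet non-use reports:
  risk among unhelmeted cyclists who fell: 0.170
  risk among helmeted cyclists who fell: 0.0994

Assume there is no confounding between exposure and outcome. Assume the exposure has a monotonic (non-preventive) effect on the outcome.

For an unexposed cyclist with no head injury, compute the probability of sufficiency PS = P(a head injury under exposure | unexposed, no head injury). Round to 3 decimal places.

PS ≈ 0.078

Let p₁ = 0.17, p₀ = 0.0994.
Under exogeneity and monotonicity, PS = (p₁ − p₀) / (1 − p₀).
PS = (0.17 − 0.0994) / (1 − 0.0994) = 0.0706 / 0.9006 ≈ 0.0784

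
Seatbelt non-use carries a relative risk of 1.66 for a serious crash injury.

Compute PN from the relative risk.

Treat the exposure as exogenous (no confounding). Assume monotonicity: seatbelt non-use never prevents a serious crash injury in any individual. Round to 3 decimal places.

PN ≈ 0.398

Under exogeneity and monotonicity, PN = (RR − 1) / RR = 1 − 1/RR.
PN = (1.66 − 1) / 1.66 = 0.66 / 1.66 ≈ 0.3976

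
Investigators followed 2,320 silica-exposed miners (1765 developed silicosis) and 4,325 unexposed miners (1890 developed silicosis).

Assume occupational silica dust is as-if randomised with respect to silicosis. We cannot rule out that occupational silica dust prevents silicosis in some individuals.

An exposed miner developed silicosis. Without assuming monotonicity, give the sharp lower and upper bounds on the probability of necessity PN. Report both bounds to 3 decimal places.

0.426 ≤ PN ≤ 0.740

p₁ = P(outcome | exposed) = 1765/2320 = 0.76078
p₀ = P(outcome | unexposed) = 1890/4325 = 0.43699
Under exogeneity alone the bounds on PN are max{0,(p₁−p₀)/p₁} ≤ PN ≤ min{1,(1−p₀)/p₁}.
  lower = (p₁ − p₀)/p₁ = 0.32378 / 0.76078 ≈ 0.4256
  upper = min{1, (1 − p₀)/p₁} = 0.56301 / 0.76078 ≈ 0.7400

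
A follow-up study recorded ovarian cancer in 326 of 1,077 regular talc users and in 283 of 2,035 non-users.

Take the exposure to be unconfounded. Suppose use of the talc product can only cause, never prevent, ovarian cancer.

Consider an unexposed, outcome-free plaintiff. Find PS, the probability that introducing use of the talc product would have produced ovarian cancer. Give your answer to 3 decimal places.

PS ≈ 0.190

p₁ = P(outcome | exposed) = 326/1077 = 0.30269
p₀ = P(outcome | unexposed) = 283/2035 = 0.13907
Under exogeneity and monotonicity, PS = (p₁ − p₀) / (1 − p₀).
PS = (0.30269 − 0.13907) / (1 − 0.13907) = 0.16363 / 0.86093 ≈ 0.1901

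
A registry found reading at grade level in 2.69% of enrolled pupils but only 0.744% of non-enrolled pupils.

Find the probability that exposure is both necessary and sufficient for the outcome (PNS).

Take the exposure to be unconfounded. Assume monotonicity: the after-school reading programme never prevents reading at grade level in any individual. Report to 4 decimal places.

p₁ = 0.0269, p₀ = 0.00744.
Under exogeneity and monotonicity, PNS = p₁ − p₀.
PNS = 0.0269 − 0.00744 = 0.01946

PNS ≈ 0.0195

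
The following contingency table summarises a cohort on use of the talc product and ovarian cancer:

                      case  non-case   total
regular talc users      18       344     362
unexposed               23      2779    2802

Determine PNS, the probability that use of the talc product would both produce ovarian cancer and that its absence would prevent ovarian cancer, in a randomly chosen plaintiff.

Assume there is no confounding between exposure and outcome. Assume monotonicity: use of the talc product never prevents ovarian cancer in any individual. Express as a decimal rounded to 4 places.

PNS ≈ 0.0415

p₁ = P(outcome | exposed) = 18/362 = 0.049724
p₀ = P(outcome | unexposed) = 23/2802 = 0.0082084
Under exogeneity and monotonicity, PNS = p₁ − p₀.
PNS = 0.049724 − 0.0082084 = 0.041515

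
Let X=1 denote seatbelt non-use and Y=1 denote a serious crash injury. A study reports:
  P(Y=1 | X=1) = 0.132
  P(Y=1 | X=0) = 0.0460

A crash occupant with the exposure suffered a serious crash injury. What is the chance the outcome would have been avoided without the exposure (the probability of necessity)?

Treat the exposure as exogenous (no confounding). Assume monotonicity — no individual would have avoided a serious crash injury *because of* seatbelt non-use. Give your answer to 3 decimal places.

Let p₁ = 0.132, p₀ = 0.046.
Under exogeneity and monotonicity, PN = (p₁ − p₀) / p₁.
PN = (0.132 − 0.046) / 0.132 = 0.086 / 0.132 ≈ 0.6515

PN ≈ 0.652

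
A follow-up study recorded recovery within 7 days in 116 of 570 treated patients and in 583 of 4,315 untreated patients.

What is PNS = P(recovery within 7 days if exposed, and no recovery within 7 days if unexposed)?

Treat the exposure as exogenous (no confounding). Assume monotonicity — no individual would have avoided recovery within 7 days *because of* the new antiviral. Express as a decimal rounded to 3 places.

PNS ≈ 0.068

p₁ = P(outcome | exposed) = 116/570 = 0.20351
p₀ = P(outcome | unexposed) = 583/4315 = 0.13511
Under exogeneity and monotonicity, PNS = p₁ − p₀.
PNS = 0.20351 − 0.13511 = 0.068399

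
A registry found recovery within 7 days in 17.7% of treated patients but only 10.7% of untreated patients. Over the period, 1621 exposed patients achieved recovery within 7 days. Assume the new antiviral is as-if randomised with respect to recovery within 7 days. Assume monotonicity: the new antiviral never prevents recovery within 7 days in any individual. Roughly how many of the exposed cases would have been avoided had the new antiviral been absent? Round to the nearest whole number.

about 641 cases

p₁ = 0.177, p₀ = 0.107.
PN = (p₁ − p₀)/p₁ = (0.177 − 0.107) / 0.177 ≈ 0.39548.
Attributable cases ≈ PN × (exposed cases) = 0.39548 × 1621 ≈ 641.07.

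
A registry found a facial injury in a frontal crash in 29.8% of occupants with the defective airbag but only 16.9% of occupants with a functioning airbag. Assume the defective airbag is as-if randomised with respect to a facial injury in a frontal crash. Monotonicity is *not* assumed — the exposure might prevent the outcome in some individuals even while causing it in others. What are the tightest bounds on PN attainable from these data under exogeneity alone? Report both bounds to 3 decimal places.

0.433 ≤ PN ≤ 1.000

p₁ = 0.298, p₀ = 0.169.
Under exogeneity alone the bounds on PN are max{0,(p₁−p₀)/p₁} ≤ PN ≤ min{1,(1−p₀)/p₁}.
  lower = (p₁ − p₀)/p₁ = 0.129 / 0.298 ≈ 0.4329
  upper = min{1, (1 − p₀)/p₁} = 0.831 / 0.298 ≈ 2.7886 → capped at 1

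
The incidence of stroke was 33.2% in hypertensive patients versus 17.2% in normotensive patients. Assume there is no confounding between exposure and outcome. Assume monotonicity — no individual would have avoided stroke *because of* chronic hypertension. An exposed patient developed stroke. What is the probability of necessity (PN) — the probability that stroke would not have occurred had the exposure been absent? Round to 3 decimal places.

PN ≈ 0.482

p₁ = 0.332, p₀ = 0.172.
Under exogeneity and monotonicity, PN = (p₁ − p₀) / p₁.
PN = (0.332 − 0.172) / 0.332 = 0.16 / 0.332 ≈ 0.4819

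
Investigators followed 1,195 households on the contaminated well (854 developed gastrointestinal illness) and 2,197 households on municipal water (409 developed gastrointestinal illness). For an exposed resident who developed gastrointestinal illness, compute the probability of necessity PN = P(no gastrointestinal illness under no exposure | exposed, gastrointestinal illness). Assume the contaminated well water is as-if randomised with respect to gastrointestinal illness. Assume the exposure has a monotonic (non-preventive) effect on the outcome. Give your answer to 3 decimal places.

PN ≈ 0.740

p₁ = P(outcome | exposed) = 854/1195 = 0.71464
p₀ = P(outcome | unexposed) = 409/2197 = 0.18616
Under exogeneity and monotonicity, PN = (p₁ − p₀) / p₁.
PN = (0.71464 − 0.18616) / 0.71464 = 0.52848 / 0.71464 ≈ 0.7395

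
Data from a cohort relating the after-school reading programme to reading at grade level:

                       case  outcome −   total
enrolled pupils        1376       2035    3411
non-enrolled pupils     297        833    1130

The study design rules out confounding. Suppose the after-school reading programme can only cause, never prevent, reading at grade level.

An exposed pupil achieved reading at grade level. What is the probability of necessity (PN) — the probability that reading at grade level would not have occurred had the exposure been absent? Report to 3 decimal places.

PN ≈ 0.348

p₁ = P(outcome | exposed) = 1376/3411 = 0.4034
p₀ = P(outcome | unexposed) = 297/1130 = 0.26283
Under exogeneity and monotonicity, PN = (p₁ − p₀)/p₁.
PN = (0.4034 − 0.26283) / 0.4034 ≈ 0.3485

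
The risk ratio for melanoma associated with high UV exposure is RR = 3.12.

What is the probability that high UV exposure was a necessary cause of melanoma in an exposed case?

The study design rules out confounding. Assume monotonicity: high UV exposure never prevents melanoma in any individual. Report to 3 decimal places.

Under exogeneity and monotonicity, PN = (RR − 1) / RR = 1 − 1/RR.
PN = (3.12 − 1) / 3.12 = 2.12 / 3.12 ≈ 0.6795

PN ≈ 0.679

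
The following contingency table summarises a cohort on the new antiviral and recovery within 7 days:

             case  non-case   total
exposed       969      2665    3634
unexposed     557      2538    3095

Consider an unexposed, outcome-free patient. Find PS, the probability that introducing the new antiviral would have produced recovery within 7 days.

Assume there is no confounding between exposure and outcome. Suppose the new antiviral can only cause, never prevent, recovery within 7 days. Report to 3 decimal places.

PS ≈ 0.106

p₁ = P(outcome | exposed) = 969/3634 = 0.26665
p₀ = P(outcome | unexposed) = 557/3095 = 0.17997
Under exogeneity and monotonicity, PS = (p₁ − p₀)/(1 − p₀).
PS = (0.26665 − 0.17997) / 0.82003 ≈ 0.1057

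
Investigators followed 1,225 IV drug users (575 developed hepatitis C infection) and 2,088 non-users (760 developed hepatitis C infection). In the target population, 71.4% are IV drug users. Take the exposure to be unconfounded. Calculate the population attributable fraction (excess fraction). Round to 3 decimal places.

PAF ≈ 0.171

p₁ = P(outcome | exposed) = 575/1225 = 0.46939
p₀ = P(outcome | unexposed) = 760/2088 = 0.36398
Overall risk P(Y=1) = π·p₁ + (1−π)·p₀ = 0.714×0.46939 + 0.286×0.36398 = 0.43924.
Under exogeneity, PAF = [P(Y=1) − p₀] / P(Y=1).
PAF = (0.43924 − 0.36398) / 0.43924 ≈ 0.1713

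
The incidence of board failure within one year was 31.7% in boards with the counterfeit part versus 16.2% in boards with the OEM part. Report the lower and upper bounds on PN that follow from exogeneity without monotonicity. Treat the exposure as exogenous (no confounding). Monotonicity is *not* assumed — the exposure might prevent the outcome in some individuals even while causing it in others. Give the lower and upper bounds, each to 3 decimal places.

p₁ = 0.317, p₀ = 0.162.
Under exogeneity alone the bounds on PN are max{0,(p₁−p₀)/p₁} ≤ PN ≤ min{1,(1−p₀)/p₁}.
  lower = (p₁ − p₀)/p₁ = 0.155 / 0.317 ≈ 0.4890
  upper = min{1, (1 − p₀)/p₁} = 0.838 / 0.317 ≈ 2.6435 → capped at 1

0.489 ≤ PN ≤ 1.000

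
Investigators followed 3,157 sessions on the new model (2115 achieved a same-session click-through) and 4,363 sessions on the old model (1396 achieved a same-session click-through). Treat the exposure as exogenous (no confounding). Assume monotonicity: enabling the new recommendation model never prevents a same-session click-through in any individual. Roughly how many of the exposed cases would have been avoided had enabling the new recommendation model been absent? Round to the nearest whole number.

about 1105 cases

p₁ = P(outcome | exposed) = 2115/3157 = 0.66994
p₀ = P(outcome | unexposed) = 1396/4363 = 0.31996
PN = (p₁ − p₀)/p₁ = (0.66994 − 0.31996) / 0.66994 ≈ 0.52240.
Attributable cases ≈ PN × (exposed cases) = 0.52240 × 2115 ≈ 1104.88.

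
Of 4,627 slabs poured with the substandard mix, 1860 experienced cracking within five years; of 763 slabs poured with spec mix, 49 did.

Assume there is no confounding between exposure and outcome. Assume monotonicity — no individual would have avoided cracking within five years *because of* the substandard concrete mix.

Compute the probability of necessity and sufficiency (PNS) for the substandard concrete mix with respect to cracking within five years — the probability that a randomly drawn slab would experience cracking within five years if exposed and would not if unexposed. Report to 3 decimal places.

PNS ≈ 0.338

p₁ = P(outcome | exposed) = 1860/4627 = 0.40199
p₀ = P(outcome | unexposed) = 49/763 = 0.06422
Under exogeneity and monotonicity, PNS = p₁ − p₀.
PNS = 0.40199 − 0.06422 = 0.33777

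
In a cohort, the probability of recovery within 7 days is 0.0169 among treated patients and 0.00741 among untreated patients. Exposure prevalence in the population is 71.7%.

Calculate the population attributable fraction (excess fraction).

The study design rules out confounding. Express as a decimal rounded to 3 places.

Let p₁ = 0.0169, p₀ = 0.00741.
Overall risk P(Y=1) = π·p₁ + (1−π)·p₀ = 0.717×0.0169 + 0.283×0.00741 = 0.014214.
Under exogeneity, PAF = [P(Y=1) − p₀] / P(Y=1).
PAF = (0.014214 − 0.00741) / 0.014214 ≈ 0.4787

PAF ≈ 0.479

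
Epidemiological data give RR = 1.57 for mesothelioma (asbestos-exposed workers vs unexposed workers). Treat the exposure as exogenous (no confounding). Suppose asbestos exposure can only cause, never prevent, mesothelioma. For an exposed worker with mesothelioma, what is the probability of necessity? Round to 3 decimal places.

Under exogeneity and monotonicity, PN = (RR − 1) / RR = 1 − 1/RR.
PN = (1.57 − 1) / 1.57 = 0.57 / 1.57 ≈ 0.3631

PN ≈ 0.363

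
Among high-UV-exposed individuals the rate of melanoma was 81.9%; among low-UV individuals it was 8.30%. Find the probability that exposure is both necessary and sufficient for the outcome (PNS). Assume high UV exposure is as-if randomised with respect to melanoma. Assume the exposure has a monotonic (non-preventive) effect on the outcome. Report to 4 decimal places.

PNS ≈ 0.7360

p₁ = 0.819, p₀ = 0.083.
Under exogeneity and monotonicity, PNS = p₁ − p₀.
PNS = 0.819 − 0.083 = 0.736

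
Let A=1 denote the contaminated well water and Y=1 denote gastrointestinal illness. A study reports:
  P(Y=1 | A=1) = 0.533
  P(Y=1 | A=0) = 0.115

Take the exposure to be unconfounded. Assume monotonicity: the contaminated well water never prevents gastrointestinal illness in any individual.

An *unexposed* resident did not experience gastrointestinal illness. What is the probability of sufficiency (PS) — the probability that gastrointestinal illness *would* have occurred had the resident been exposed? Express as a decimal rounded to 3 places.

Let p₁ = 0.533, p₀ = 0.115.
Under exogeneity and monotonicity, PS = (p₁ − p₀) / (1 − p₀).
PS = (0.533 − 0.115) / (1 − 0.115) = 0.418 / 0.885 ≈ 0.4723

PS ≈ 0.472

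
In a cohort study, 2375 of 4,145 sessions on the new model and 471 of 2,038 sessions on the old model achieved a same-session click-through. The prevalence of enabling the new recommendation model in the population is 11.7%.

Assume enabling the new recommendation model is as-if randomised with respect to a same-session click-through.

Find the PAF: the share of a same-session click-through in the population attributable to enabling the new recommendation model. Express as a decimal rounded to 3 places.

PAF ≈ 0.148

p₁ = P(outcome | exposed) = 2375/4145 = 0.57298
p₀ = P(outcome | unexposed) = 471/2038 = 0.23111
Overall risk P(Y=1) = π·p₁ + (1−π)·p₀ = 0.117×0.57298 + 0.883×0.23111 = 0.27111.
Under exogeneity, PAF = [P(Y=1) − p₀] / P(Y=1).
PAF = (0.27111 − 0.23111) / 0.27111 ≈ 0.1475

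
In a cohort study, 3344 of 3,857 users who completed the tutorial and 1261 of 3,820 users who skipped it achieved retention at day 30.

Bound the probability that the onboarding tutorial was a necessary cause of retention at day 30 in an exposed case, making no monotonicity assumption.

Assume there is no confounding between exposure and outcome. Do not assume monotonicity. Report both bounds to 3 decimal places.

p₁ = P(outcome | exposed) = 3344/3857 = 0.867
p₀ = P(outcome | unexposed) = 1261/3820 = 0.3301
Under exogeneity alone the bounds on PN are max{0,(p₁−p₀)/p₁} ≤ PN ≤ min{1,(1−p₀)/p₁}.
  lower = (p₁ − p₀)/p₁ = 0.53689 / 0.867 ≈ 0.6193
  upper = min{1, (1 − p₀)/p₁} = 0.6699 / 0.867 ≈ 0.7727

0.619 ≤ PN ≤ 0.773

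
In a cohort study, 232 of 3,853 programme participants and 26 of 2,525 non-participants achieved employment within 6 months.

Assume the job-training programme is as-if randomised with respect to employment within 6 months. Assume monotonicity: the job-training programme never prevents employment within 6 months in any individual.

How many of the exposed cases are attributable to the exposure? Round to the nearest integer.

p₁ = P(outcome | exposed) = 232/3853 = 0.060213
p₀ = P(outcome | unexposed) = 26/2525 = 0.010297
PN = (p₁ − p₀)/p₁ = (0.060213 − 0.010297) / 0.060213 ≈ 0.82899.
Attributable cases ≈ PN × (exposed cases) = 0.82899 × 232 ≈ 192.33.

about 192 cases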